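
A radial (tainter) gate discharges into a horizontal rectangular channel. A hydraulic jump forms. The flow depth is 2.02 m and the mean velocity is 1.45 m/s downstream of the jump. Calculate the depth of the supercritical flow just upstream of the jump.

Fr₂ = V₂/√(g·y₂) = 1.45/√(9.81×2.02) = 0.326.
Since the conjugate-depth ratio holds either way, y₁/y₂ = ½[√(1 + 8Fr₂²) − 1] = ½[√1.849 − 1] = 0.180.
y₁ = 0.180 × 2.02 = 0.363 m.

y₁ = 0.363 m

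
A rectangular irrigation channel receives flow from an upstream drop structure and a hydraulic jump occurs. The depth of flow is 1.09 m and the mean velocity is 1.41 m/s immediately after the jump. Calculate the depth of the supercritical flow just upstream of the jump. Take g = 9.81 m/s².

y₁ = 0.315 m

Fr₂ = V₂/√(g·y₂) = 1.41/√(9.81×1.09) = 0.431.
From the momentum equation (using Fr₂), y₁/y₂ = ½[√(1 + 8Fr₂²) − 1] = ½[√2.487 − 1] = 0.289.
y₁ = 0.289 × 1.09 = 0.315 m.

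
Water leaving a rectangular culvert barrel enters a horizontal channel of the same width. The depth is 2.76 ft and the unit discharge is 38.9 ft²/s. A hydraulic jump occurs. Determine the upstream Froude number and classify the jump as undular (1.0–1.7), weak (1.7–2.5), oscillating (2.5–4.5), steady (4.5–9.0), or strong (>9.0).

Fr₁ = 1.50; undular jump

V₁ = q/y₁ = 38.9/2.76 = 14.1 ft/s. Fr₁ = V₁/√(g·y₁) = 14.1/√(32.2×2.76) = 1.50.
Fr₁ = 1.50 lies in the undular range.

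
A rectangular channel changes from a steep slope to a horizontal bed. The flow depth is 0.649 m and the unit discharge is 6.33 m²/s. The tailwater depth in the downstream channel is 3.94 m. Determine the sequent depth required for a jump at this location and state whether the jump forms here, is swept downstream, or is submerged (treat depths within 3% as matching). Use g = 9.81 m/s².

y₂ = 3.24 m; the jump is submerged

V₁ = q/y₁ = 6.33/0.649 = 9.75 m/s. Fr₁ = V₁/√(g·y₁) = 9.75/√(9.81×0.649) = 3.87.
By Bélanger, y₂/y₁ = ½[√(1 + 8Fr₁²) − 1] = ½[√120.5 − 1] = 4.99.
y₂ = 4.99 × 0.649 = 3.24 m.
Tailwater y_tw = 3.94 m: y_tw > y₂, so the jump is submerged.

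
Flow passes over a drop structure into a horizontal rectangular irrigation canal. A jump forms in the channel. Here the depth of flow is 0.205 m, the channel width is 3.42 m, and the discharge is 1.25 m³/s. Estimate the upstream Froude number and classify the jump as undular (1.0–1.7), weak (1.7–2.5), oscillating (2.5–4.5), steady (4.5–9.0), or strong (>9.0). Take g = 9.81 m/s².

q = Q/b = 1.25/3.42 = 0.365 m²/s; V₁ = q/y₁ = 1.78 m/s. Fr₁ = V₁/√(g·y₁) = 1.26.
Fr₁ = 1.26 lies in the undular range.

Fr₁ = 1.26; undular jump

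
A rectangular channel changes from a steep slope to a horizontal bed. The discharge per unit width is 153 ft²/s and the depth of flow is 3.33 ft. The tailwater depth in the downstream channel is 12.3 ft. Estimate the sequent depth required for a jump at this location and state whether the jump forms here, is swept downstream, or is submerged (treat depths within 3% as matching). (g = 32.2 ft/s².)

V₁ = q/y₁ = 153/3.33 = 45.9 ft/s. Fr₁ = V₁/√(g·y₁) = 45.9/√(32.2×3.33) = 4.44.
From the momentum equation for a rectangular channel, y₂/y₁ = ½[√(1 + 8Fr₁²) − 1] = ½[√158.5 − 1] = 5.79.
y₂ = 5.79 × 3.33 = 19.3 ft.
Tailwater y_tw = 12.3 ft: y_tw < y₂, so the jump is swept downstream.

y₂ = 19.3 ft; the jump is swept downstream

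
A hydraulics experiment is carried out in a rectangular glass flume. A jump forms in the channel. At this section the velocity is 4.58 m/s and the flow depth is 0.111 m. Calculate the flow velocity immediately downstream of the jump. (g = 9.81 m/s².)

Fr₁ = V₁/√(g·y₁) = 4.58/√(9.81×0.111) = 4.39.
Conjugate-depth relation: y₂/y₁ = ½[√(1 + 8Fr₁²) − 1] = ½[√155.1 − 1] = 5.73.
y₂ = 5.73 × 0.111 = 0.636 m.
q = V₁·y₁ = 4.58 × 0.111 = 0.508 m²/s.
V₂ = q/y₂ = 0.508/0.636 = 0.800 m/s.

V₂ = 0.800 m/s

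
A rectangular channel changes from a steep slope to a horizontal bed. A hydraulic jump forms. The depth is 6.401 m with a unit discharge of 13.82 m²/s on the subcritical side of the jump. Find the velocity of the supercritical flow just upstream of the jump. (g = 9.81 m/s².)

V₂ = q/y₂ = 13.82/6.401 = 2.159 m/s; Fr₂ = V₂/√(g·y₂) = 0.2725.
From the momentum equation (using Fr₂), y₁/y₂ = ½[√(1 + 8Fr₂²) − 1] = ½[√1.5939 − 1] = 0.1312.
y₁ = 0.1312 × 6.401 = 0.8401 m.
V₁ = q/y₁ = 13.82/0.8401 = 16.45 m/s.

V₁ = 16.45 m/s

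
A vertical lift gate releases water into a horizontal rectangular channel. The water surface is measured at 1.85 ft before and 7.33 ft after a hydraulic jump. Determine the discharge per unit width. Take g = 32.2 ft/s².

For a rectangular channel the momentum equation gives q² = ½·g·y₁·y₂·(y₁ + y₂) = ½×32.2×1.85×7.33×9.18 = 2004.
q = √2004 = 44.8 ft²/s.

q = 44.8 ft²/s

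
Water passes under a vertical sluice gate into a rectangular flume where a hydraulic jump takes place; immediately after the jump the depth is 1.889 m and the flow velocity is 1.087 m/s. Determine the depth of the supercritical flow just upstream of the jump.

y₁ = 0.2162 m

Fr₂ = V₂/√(g·y₂) = 1.087/√(9.81×1.889) = 0.2525.
From the momentum equation (using Fr₂), y₁/y₂ = ½[√(1 + 8Fr₂²) − 1] = ½[√1.5101 − 1] = 0.1144.
y₁ = 0.1144 × 1.889 = 0.2162 m.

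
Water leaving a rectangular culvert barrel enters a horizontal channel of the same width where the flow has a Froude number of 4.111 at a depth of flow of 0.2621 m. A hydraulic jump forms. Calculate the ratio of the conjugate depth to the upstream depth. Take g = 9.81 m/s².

y₂/y₁ = 5.335

Fr₁ = 4.111 (given).
By Bélanger, y₂/y₁ = ½[√(1 + 8Fr₁²) − 1] = ½[√136.20 − 1] = 5.335.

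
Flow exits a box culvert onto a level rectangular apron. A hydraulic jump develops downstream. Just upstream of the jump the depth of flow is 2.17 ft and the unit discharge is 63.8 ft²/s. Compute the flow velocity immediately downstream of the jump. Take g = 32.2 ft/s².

V₁ = q/y₁ = 63.8/2.17 = 29.4 ft/s. Fr₁ = V₁/√(g·y₁) = 29.4/√(32.2×2.17) = 3.52.
By Bélanger, y₂/y₁ = ½[√(1 + 8Fr₁²) − 1] = ½[√99.97 − 1] = 4.50.
y₂ = 4.50 × 2.17 = 9.76 ft.
V₂ = q/y₂ = 63.8/9.76 = 6.53 ft/s.

V₂ = 6.53 ft/s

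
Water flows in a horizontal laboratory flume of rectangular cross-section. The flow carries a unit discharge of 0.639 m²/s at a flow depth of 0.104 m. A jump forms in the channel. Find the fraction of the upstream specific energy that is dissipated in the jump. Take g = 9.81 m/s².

V₁ = q/y₁ = 0.639/0.104 = 6.14 m/s. Fr₁ = V₁/√(g·y₁) = 6.14/√(9.81×0.104) = 6.08.
Sequent-depth ratio: y₂/y₁ = ½[√(1 + 8Fr₁²) − 1] = ½[√297.0 − 1] = 8.12.
y₂ = 8.12 × 0.104 = 0.844 m.
E₁ = y₁ + V₁²/2g = 2.03 m. ΔE = (y₂ − y₁)³/(4y₁y₂) = 1.15 m. ΔE/E₁ = 1.15/2.03 = 0.569.

ΔE/E₁ = 0.569 (56.9%)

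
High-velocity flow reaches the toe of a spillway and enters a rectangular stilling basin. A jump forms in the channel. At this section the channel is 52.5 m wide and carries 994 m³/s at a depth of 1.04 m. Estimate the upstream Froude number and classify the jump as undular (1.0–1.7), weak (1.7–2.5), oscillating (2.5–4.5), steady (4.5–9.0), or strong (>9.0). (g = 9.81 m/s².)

Fr₁ = 5.70; steady jump

q = Q/b = 994/52.5 = 18.9 m²/s; V₁ = q/y₁ = 18.2 m/s. Fr₁ = V₁/√(g·y₁) = 5.70.
Fr₁ = 5.70 lies in the steady range.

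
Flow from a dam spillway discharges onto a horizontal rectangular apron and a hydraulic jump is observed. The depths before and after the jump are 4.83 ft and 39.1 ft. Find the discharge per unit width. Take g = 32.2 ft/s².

q = 365 ft²/s

For a rectangular channel the momentum equation gives q² = ½·g·y₁·y₂·(y₁ + y₂) = ½×32.2×4.83×39.1×43.9 = 133571.
q = √133571 = 365 ft²/s.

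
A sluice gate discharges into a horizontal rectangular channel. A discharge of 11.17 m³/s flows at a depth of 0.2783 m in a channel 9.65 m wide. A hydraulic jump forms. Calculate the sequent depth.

y₂ = 0.8613 m

q = Q/b = 11.17/9.65 = 1.158 m²/s; V₁ = q/y₁ = 4.159 m/s. Fr₁ = V₁/√(g·y₁) = 2.517.
Bélanger equation: y₂/y₁ = ½[√(1 + 8Fr₁²) − 1] = ½[√51.691 − 1] = 3.095.
y₂ = 3.095 × 0.2783 = 0.8613 m.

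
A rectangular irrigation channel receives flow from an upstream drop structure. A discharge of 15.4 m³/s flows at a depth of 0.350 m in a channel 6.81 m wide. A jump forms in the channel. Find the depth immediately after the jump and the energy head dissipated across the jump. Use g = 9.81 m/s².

q = Q/b = 15.4/6.81 = 2.26 m²/s; V₁ = q/y₁ = 6.46 m/s. Fr₁ = V₁/√(g·y₁) = 3.49.
Bélanger equation: y₂/y₁ = ½[√(1 + 8Fr₁²) − 1] = ½[√98.27 − 1] = 4.46.
y₂ = 4.46 × 0.350 = 1.56 m.
Head loss: ΔE = (y₂ − y₁)³/(4y₁y₂) = (1.56 − 0.350)³/(4×0.350×1.56) = 1.77/2.18 = 0.811 m.

y₂ = 1.56 m; ΔE = 0.811 m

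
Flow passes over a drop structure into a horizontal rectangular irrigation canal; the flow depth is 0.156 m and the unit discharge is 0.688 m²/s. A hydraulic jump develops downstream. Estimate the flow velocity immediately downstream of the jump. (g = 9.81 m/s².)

V₁ = q/y₁ = 0.688/0.156 = 4.41 m/s. Fr₁ = V₁/√(g·y₁) = 4.41/√(9.81×0.156) = 3.57.
By Bélanger, y₂/y₁ = ½[√(1 + 8Fr₁²) − 1] = ½[√102.7 − 1] = 4.57.
y₂ = 4.57 × 0.156 = 0.712 m.
V₂ = q/y₂ = 0.688/0.712 = 0.966 m/s.

V₂ = 0.966 m/s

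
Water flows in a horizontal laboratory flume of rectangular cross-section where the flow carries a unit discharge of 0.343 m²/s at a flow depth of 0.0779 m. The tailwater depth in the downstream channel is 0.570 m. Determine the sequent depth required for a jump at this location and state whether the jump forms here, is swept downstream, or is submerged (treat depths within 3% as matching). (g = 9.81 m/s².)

y₂ = 0.517 m; the jump is submerged

V₁ = q/y₁ = 0.343/0.0779 = 4.40 m/s. Fr₁ = V₁/√(g·y₁) = 4.40/√(9.81×0.0779) = 5.04.
Bélanger equation: y₂/y₁ = ½[√(1 + 8Fr₁²) − 1] = ½[√204.0 − 1] = 6.64.
y₂ = 6.64 × 0.0779 = 0.517 m.
Tailwater y_tw = 0.570 m: y_tw > y₂, so the jump is submerged.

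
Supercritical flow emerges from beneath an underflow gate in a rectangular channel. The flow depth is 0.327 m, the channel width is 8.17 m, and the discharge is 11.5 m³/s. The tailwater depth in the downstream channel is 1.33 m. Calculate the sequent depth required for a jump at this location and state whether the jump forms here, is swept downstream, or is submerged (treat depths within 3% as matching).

q = Q/b = 11.5/8.17 = 1.41 m²/s; V₁ = q/y₁ = 4.30 m/s. Fr₁ = V₁/√(g·y₁) = 2.40.
Conjugate-depth relation: y₂/y₁ = ½[√(1 + 8Fr₁²) − 1] = ½[√47.21 − 1] = 2.94.
y₂ = 2.94 × 0.327 = 0.960 m.
Tailwater y_tw = 1.33 m: y_tw > y₂, so the jump is submerged.

y₂ = 0.960 m; the jump is submerged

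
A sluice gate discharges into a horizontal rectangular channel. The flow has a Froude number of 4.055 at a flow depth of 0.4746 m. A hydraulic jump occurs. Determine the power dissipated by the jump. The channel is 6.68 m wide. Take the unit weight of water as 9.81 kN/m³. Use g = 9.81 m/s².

P = 473.7 kW

Fr₁ = 4.055 (given).
From the momentum equation for a rectangular channel, y₂/y₁ = ½[√(1 + 8Fr₁²) − 1] = ½[√132.54 − 1] = 5.256.
y₂ = 5.256 × 0.4746 = 2.495 m.
Head loss: ΔE = (y₂ − y₁)³/(4y₁y₂) = (2.495 − 0.4746)³/(4×0.4746×2.495) = 8.243/4.736 = 1.741 m.
V₁ = Fr₁·√(g·y₁) = 4.055×√(9.81×0.4746) = 8.750 m/s; q = V₁·y₁ = 4.153 m²/s. Q = q·b = 4.153 × 6.68 = 27.74 m³/s. P = γ·Q·ΔE = 9.81 × 27.74 × 1.741 = 473.7 kW.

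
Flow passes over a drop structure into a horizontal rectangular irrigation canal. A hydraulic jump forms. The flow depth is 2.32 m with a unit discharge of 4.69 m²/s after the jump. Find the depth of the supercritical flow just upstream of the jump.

V₂ = q/y₂ = 4.69/2.32 = 2.02 m/s; Fr₂ = V₂/√(g·y₂) = 0.424.
From the momentum equation (using Fr₂), y₁/y₂ = ½[√(1 + 8Fr₂²) − 1] = ½[√2.436 − 1] = 0.280.
y₁ = 0.280 × 2.32 = 0.651 m.

y₁ = 0.651 m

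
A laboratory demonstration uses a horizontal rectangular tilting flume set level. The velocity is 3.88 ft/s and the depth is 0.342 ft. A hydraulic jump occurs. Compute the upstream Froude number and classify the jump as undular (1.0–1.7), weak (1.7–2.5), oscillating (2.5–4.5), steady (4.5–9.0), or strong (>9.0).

Fr₁ = 1.17; undular jump

Fr₁ = V₁/√(g·y₁) = 3.88/√(32.2×0.342) = 1.17.
Fr₁ = 1.17 lies in the undular range.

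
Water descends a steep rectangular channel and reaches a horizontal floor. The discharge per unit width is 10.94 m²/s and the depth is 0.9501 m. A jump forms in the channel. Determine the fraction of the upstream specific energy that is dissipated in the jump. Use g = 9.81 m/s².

V₁ = q/y₁ = 10.94/0.9501 = 11.51 m/s. Fr₁ = V₁/√(g·y₁) = 11.51/√(9.81×0.9501) = 3.772.
Conjugate-depth relation: y₂/y₁ = ½[√(1 + 8Fr₁²) − 1] = ½[√114.80 − 1] = 4.857.
y₂ = 4.857 × 0.9501 = 4.615 m.
E₁ = y₁ + V₁²/2g = 7.708 m. ΔE = (y₂ − y₁)³/(4y₁y₂) = 2.806 m. ΔE/E₁ = 2.806/7.708 = 0.364.

ΔE/E₁ = 0.364 (36.4%)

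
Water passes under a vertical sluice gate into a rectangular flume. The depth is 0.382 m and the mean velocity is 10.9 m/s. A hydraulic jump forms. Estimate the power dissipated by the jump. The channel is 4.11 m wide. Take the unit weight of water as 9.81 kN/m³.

P = 583 kW

Fr₁ = V₁/√(g·y₁) = 10.9/√(9.81×0.382) = 5.63.
From the momentum equation for a rectangular channel, y₂/y₁ = ½[√(1 + 8Fr₁²) − 1] = ½[√254.6 − 1] = 7.48.
y₂ = 7.48 × 0.382 = 2.86 m.
q = V₁·y₁ = 10.9 × 0.382 = 4.16 m²/s. V₂ = q/y₂ = 4.16/2.86 = 1.46 m/s. E₁ = y₁ + V₁²/2g = 6.44 m; E₂ = y₂ + V₂²/2g = 2.97 m. ΔE = E₁ − E₂ = 3.47 m.
Q = q·b = 4.16 × 4.11 = 17.1 m³/s. P = γ·Q·ΔE = 9.81 × 17.1 × 3.47 = 583 kW.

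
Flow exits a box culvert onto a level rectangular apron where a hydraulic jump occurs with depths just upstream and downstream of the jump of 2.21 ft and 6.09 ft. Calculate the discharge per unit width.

q = 42.4 ft²/s

For a rectangular channel the momentum equation gives q² = ½·g·y₁·y₂·(y₁ + y₂) = ½×32.2×2.21×6.09×8.30 = 1799.
q = √1799 = 42.4 ft²/s.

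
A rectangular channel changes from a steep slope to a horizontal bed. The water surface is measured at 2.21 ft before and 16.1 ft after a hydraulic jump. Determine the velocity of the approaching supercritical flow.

For a rectangular channel the momentum equation gives q² = ½·g·y₁·y₂·(y₁ + y₂) = ½×32.2×2.21×16.1×18.3 = 10489.
q = √10489 = 102 ft²/s.
V₁ = q/y₁ = 102/2.21 = 46.3 ft/s.

V₁ = 46.3 ft/s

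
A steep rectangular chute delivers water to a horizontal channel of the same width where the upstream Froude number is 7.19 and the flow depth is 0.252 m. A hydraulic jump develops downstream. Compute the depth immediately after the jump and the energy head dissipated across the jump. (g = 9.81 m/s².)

Fr₁ = 7.19 (given).
Conjugate-depth relation: y₂/y₁ = ½[√(1 + 8Fr₁²) − 1] = ½[√414.6 − 1] = 9.68.
y₂ = 9.68 × 0.252 = 2.44 m.
V₁ = Fr₁·√(g·y₁) = 7.19×√(9.81×0.252) = 11.3 m/s; q = V₁·y₁ = 2.85 m²/s. V₂ = q/y₂ = 2.85/2.44 = 1.17 m/s. E₁ = y₁ + V₁²/2g = 6.77 m; E₂ = y₂ + V₂²/2g = 2.51 m. ΔE = E₁ − E₂ = 4.26 m.

y₂ = 2.44 m; ΔE = 4.26 m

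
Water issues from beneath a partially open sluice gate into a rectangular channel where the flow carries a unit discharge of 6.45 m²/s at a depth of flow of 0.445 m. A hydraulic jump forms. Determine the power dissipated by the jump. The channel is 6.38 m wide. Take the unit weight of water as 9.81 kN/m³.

P = 2778 kW

V₁ = q/y₁ = 6.45/0.445 = 14.5 m/s. Fr₁ = V₁/√(g·y₁) = 14.5/√(9.81×0.445) = 6.94.
Conjugate-depth relation: y₂/y₁ = ½[√(1 + 8Fr₁²) − 1] = ½[√386.0 − 1] = 9.32.
y₂ = 9.32 × 0.445 = 4.15 m.
Head loss: ΔE = (y₂ − y₁)³/(4y₁y₂) = (4.15 − 0.445)³/(4×0.445×4.15) = 50.8/7.39 = 6.88 m.
Q = q·b = 6.45 × 6.38 = 41.2 m³/s. P = γ·Q·ΔE = 9.81 × 41.2 × 6.88 = 2778 kW.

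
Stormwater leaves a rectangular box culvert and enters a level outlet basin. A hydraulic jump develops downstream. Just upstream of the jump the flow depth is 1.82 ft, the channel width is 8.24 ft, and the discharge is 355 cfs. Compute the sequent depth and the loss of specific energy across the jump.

q = Q/b = 355/8.24 = 43.1 ft²/s; V₁ = q/y₁ = 23.7 ft/s. Fr₁ = V₁/√(g·y₁) = 3.09.
Sequent-depth ratio: y₂/y₁ = ½[√(1 + 8Fr₁²) − 1] = ½[√77.49 − 1] = 3.90.
y₂ = 3.90 × 1.82 = 7.10 ft.
Head loss: ΔE = (y₂ − y₁)³/(4y₁y₂) = (7.10 − 1.82)³/(4×1.82×7.10) = 147/51.7 = 2.85 ft.

y₂ = 7.10 ft; ΔE = 2.85 ft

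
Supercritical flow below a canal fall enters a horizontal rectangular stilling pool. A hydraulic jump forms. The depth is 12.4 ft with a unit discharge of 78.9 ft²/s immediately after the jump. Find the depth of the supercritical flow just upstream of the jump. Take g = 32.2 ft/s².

V₂ = q/y₂ = 78.9/12.4 = 6.36 ft/s; Fr₂ = V₂/√(g·y₂) = 0.318.
Since the conjugate-depth ratio holds either way, y₁/y₂ = ½[√(1 + 8Fr₂²) − 1] = ½[√1.811 − 1] = 0.173.
y₁ = 0.173 × 12.4 = 2.14 ft.

y₁ = 2.14 ft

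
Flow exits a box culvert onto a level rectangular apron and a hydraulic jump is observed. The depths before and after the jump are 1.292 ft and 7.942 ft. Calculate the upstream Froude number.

For a rectangular channel the momentum equation gives q² = ½·g·y₁·y₂·(y₁ + y₂) = ½×32.2×1.292×7.942×9.234 = 1525.
q = √1525 = 39.06 ft²/s.
V₁ = q/y₁ = 30.23 ft/s; Fr₁ = V₁/√(g·y₁) = 4.687.

Fr₁ = 4.687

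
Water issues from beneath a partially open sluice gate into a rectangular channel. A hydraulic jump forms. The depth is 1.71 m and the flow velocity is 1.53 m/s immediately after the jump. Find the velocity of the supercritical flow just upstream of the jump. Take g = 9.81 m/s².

Fr₂ = V₂/√(g·y₂) = 1.53/√(9.81×1.71) = 0.374.
Applying the sequent-depth relation in reverse, y₁/y₂ = ½[√(1 + 8Fr₂²) − 1] = ½[√2.116 − 1] = 0.227.
y₁ = 0.227 × 1.71 = 0.389 m.
V₁ = q/y₁ = 2.62/0.389 = 6.73 m/s.

V₁ = 6.73 m/s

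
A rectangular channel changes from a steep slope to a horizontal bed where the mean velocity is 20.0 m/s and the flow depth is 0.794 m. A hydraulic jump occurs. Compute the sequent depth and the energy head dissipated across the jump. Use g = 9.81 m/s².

y₂ = 7.66 m; ΔE = 13.3 m

Fr₁ = V₁/√(g·y₁) = 20.0/√(9.81×0.794) = 7.17.
Sequent-depth ratio: y₂/y₁ = ½[√(1 + 8Fr₁²) − 1] = ½[√411.8 − 1] = 9.65.
y₂ = 9.65 × 0.794 = 7.66 m.
Head loss: ΔE = (y₂ − y₁)³/(4y₁y₂) = (7.66 − 0.794)³/(4×0.794×7.66) = 324/24.3 = 13.3 m.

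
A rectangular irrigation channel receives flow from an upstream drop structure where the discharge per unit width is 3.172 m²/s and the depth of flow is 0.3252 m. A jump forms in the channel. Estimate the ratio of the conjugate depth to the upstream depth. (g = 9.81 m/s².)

V₁ = q/y₁ = 3.172/0.3252 = 9.754 m/s. Fr₁ = V₁/√(g·y₁) = 9.754/√(9.81×0.3252) = 5.461.
By Bélanger, y₂/y₁ = ½[√(1 + 8Fr₁²) − 1] = ½[√239.58 − 1] = 7.239.

y₂/y₁ = 7.239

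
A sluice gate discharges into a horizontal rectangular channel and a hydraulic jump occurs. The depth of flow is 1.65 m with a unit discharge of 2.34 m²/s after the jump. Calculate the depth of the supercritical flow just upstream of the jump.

y₁ = 0.340 m

V₂ = q/y₂ = 2.34/1.65 = 1.42 m/s; Fr₂ = V₂/√(g·y₂) = 0.352.
From the momentum equation (using Fr₂), y₁/y₂ = ½[√(1 + 8Fr₂²) − 1] = ½[√1.994 − 1] = 0.206.
y₁ = 0.206 × 1.65 = 0.340 m.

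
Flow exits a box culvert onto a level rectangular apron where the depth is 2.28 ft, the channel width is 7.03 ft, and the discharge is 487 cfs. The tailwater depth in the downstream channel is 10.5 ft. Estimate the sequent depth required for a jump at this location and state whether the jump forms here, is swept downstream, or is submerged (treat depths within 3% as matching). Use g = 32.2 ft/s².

y₂ = 10.4 ft; the jump forms here

q = Q/b = 487/7.03 = 69.3 ft²/s; V₁ = q/y₁ = 30.4 ft/s. Fr₁ = V₁/√(g·y₁) = 3.55.
From the momentum equation for a rectangular channel, y₂/y₁ = ½[√(1 + 8Fr₁²) − 1] = ½[√101.6 − 1] = 4.54.
y₂ = 4.54 × 2.28 = 10.4 ft.
Tailwater y_tw = 10.5 ft: y_tw ≈ y₂, so the jump forms here.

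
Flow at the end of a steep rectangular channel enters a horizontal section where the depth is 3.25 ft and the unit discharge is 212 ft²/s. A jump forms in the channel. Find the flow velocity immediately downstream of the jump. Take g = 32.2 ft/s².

V₂ = 7.65 ft/s

V₁ = q/y₁ = 212/3.25 = 65.2 ft/s. Fr₁ = V₁/√(g·y₁) = 65.2/√(32.2×3.25) = 6.38.
Sequent-depth ratio: y₂/y₁ = ½[√(1 + 8Fr₁²) − 1] = ½[√326.3 − 1] = 8.53.
y₂ = 8.53 × 3.25 = 27.7 ft.
V₂ = q/y₂ = 212/27.7 = 7.65 ft/s.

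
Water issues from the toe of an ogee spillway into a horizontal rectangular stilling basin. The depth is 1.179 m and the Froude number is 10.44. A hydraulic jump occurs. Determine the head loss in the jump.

ΔE = 48.29 m

Fr₁ = 10.44 (given).
Conjugate-depth relation: y₂/y₁ = ½[√(1 + 8Fr₁²) − 1] = ½[√872.95 − 1] = 14.27.
y₂ = 14.27 × 1.179 = 16.83 m.
V₁ = Fr₁·√(g·y₁) = 10.44×√(9.81×1.179) = 35.51 m/s; q = V₁·y₁ = 41.86 m²/s. V₂ = q/y₂ = 41.86/16.83 = 2.488 m/s. E₁ = y₁ + V₁²/2g = 65.43 m; E₂ = y₂ + V₂²/2g = 17.14 m. ΔE = E₁ − E₂ = 48.29 m.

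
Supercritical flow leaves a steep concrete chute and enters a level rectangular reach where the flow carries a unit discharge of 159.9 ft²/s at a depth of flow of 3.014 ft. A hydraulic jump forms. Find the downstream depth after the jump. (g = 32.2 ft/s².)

V₁ = q/y₁ = 159.9/3.014 = 53.05 ft/s. Fr₁ = V₁/√(g·y₁) = 53.05/√(32.2×3.014) = 5.385.
Bélanger equation: y₂/y₁ = ½[√(1 + 8Fr₁²) − 1] = ½[√233.01 − 1] = 7.132.
y₂ = 7.132 × 3.014 = 21.50 ft.

y₂ = 21.50 ft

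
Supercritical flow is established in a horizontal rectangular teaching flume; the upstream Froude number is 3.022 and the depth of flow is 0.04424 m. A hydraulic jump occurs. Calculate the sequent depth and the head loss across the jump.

Fr₁ = 3.022 (given).
Bélanger equation: y₂/y₁ = ½[√(1 + 8Fr₁²) − 1] = ½[√74.060 − 1] = 3.803.
y₂ = 3.803 × 0.04424 = 0.1682 m.
V₁ = Fr₁·√(g·y₁) = 3.022×√(9.81×0.04424) = 1.991 m/s; q = V₁·y₁ = 0.08807 m²/s. V₂ = q/y₂ = 0.08807/0.1682 = 0.5235 m/s. E₁ = y₁ + V₁²/2g = 0.2463 m; E₂ = y₂ + V₂²/2g = 0.1822 m. ΔE = E₁ − E₂ = 0.06404 m.

y₂ = 0.1682 m; ΔE = 0.06404 m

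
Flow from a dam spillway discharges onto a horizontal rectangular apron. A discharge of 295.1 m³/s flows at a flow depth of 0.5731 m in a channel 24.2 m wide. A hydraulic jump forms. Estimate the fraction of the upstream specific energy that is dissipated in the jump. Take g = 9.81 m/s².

ΔE/E₁ = 0.698 (69.8%)

q = Q/b = 295.1/24.2 = 12.19 m²/s; V₁ = q/y₁ = 21.28 m/s. Fr₁ = V₁/√(g·y₁) = 8.974.
Sequent-depth ratio: y₂/y₁ = ½[√(1 + 8Fr₁²) − 1] = ½[√645.22 − 1] = 12.20.
y₂ = 12.20 × 0.5731 = 6.992 m.
E₁ = y₁ + V₁²/2g = 23.65 m. ΔE = (y₂ − y₁)³/(4y₁y₂) = 16.50 m. ΔE/E₁ = 16.50/23.65 = 0.698.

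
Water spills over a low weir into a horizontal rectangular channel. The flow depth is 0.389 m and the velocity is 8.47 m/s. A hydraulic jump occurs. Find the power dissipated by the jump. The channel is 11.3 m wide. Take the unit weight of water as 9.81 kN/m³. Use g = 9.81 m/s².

P = 633 kW

Fr₁ = V₁/√(g·y₁) = 8.47/√(9.81×0.389) = 4.34.
By Bélanger, y₂/y₁ = ½[√(1 + 8Fr₁²) − 1] = ½[√151.4 − 1] = 5.65.
y₂ = 5.65 × 0.389 = 2.20 m.
q = V₁·y₁ = 8.47 × 0.389 = 3.29 m²/s. V₂ = q/y₂ = 3.29/2.20 = 1.50 m/s. E₁ = y₁ + V₁²/2g = 4.05 m; E₂ = y₂ + V₂²/2g = 2.31 m. ΔE = E₁ − E₂ = 1.73 m.
Q = q·b = 3.29 × 11.3 = 37.2 m³/s. P = γ·Q·ΔE = 9.81 × 37.2 × 1.73 = 633 kW.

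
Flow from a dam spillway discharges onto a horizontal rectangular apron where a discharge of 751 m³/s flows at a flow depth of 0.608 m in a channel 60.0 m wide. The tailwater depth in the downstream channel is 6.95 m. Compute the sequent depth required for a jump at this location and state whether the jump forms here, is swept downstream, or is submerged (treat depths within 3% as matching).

y₂ = 6.95 m; the jump forms here

q = Q/b = 751/60.0 = 12.5 m²/s; V₁ = q/y₁ = 20.6 m/s. Fr₁ = V₁/√(g·y₁) = 8.43.
Conjugate-depth relation: y₂/y₁ = ½[√(1 + 8Fr₁²) − 1] = ½[√569.4 − 1] = 11.4.
y₂ = 11.4 × 0.608 = 6.95 m.
Tailwater y_tw = 6.95 m: y_tw ≈ y₂, so the jump forms here.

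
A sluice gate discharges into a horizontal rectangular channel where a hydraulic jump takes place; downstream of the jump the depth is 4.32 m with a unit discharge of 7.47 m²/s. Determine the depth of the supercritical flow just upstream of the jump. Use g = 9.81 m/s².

V₂ = q/y₂ = 7.47/4.32 = 1.73 m/s; Fr₂ = V₂/√(g·y₂) = 0.266.
Applying the sequent-depth relation in reverse, y₁/y₂ = ½[√(1 + 8Fr₂²) − 1] = ½[√1.564 − 1] = 0.125.
y₁ = 0.125 × 4.32 = 0.542 m.

y₁ = 0.542 m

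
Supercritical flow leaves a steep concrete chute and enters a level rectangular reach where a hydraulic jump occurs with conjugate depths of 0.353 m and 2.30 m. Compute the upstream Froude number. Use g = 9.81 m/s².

For a rectangular channel the momentum equation gives q² = ½·g·y₁·y₂·(y₁ + y₂) = ½×9.81×0.353×2.30×2.65 = 10.6.
q = √10.6 = 3.25 m²/s.
V₁ = q/y₁ = 9.21 m/s; Fr₁ = V₁/√(g·y₁) = 4.95.

Fr₁ = 4.95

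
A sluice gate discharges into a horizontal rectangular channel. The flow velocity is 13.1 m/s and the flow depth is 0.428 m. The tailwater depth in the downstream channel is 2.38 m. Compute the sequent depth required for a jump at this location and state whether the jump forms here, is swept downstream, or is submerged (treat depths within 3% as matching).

Fr₁ = V₁/√(g·y₁) = 13.1/√(9.81×0.428) = 6.39.
From the momentum equation for a rectangular channel, y₂/y₁ = ½[√(1 + 8Fr₁²) − 1] = ½[√328.0 − 1] = 8.56.
y₂ = 8.56 × 0.428 = 3.66 m.
Tailwater y_tw = 2.38 m: y_tw < y₂, so the jump is swept downstream.

y₂ = 3.66 m; the jump is swept downstream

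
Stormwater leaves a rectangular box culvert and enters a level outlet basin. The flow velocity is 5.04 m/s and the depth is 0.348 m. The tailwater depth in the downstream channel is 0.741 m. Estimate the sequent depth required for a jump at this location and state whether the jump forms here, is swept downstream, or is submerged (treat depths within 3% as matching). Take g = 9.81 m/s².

y₂ = 1.18 m; the jump is swept downstream

Fr₁ = V₁/√(g·y₁) = 5.04/√(9.81×0.348) = 2.73.
Conjugate-depth relation: y₂/y₁ = ½[√(1 + 8Fr₁²) − 1] = ½[√60.53 − 1] = 3.39.
y₂ = 3.39 × 0.348 = 1.18 m.
Tailwater y_tw = 0.741 m: y_tw < y₂, so the jump is swept downstream.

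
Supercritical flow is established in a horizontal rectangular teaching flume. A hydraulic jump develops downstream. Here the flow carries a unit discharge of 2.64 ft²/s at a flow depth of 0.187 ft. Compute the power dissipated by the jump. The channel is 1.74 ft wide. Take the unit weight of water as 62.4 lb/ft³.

P = 0.937 hp

V₁ = q/y₁ = 2.64/0.187 = 14.1 ft/s. Fr₁ = V₁/√(g·y₁) = 14.1/√(32.2×0.187) = 5.75.
Sequent-depth ratio: y₂/y₁ = ½[√(1 + 8Fr₁²) − 1] = ½[√265.8 − 1] = 7.65.
y₂ = 7.65 × 0.187 = 1.43 ft.
V₂ = q/y₂ = 2.64/1.43 = 1.85 ft/s. E₁ = y₁ + V₁²/2g = 3.28 ft; E₂ = y₂ + V₂²/2g = 1.48 ft. ΔE = E₁ − E₂ = 1.80 ft.
Q = q·b = 2.64 × 1.74 = 4.59 cfs. P = γ·Q·ΔE/550 = 62.4 × 4.59 × 1.80 / 550 = 0.937 hp.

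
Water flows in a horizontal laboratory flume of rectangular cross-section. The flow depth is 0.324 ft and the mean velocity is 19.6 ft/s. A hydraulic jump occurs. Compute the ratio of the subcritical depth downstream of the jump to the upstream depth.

y₂/y₁ = 8.10

Fr₁ = V₁/√(g·y₁) = 19.6/√(32.2×0.324) = 6.07.
By Bélanger, y₂/y₁ = ½[√(1 + 8Fr₁²) − 1] = ½[√295.6 − 1] = 8.10.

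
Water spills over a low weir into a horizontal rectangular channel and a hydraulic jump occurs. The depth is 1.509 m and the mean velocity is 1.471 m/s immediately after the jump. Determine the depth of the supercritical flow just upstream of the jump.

Fr₂ = V₂/√(g·y₂) = 1.471/√(9.81×1.509) = 0.3823.
The Bélanger relation is symmetric: y₁/y₂ = ½[√(1 + 8Fr₂²) − 1] = ½[√2.1694 − 1] = 0.2364.
y₁ = 0.2364 × 1.509 = 0.3568 m.

y₁ = 0.3568 m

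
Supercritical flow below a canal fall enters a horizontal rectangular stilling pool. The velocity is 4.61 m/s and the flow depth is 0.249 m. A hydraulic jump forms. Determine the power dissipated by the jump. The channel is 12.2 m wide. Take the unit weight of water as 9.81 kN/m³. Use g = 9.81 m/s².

Fr₁ = V₁/√(g·y₁) = 4.61/√(9.81×0.249) = 2.95.
By Bélanger, y₂/y₁ = ½[√(1 + 8Fr₁²) − 1] = ½[√70.60 − 1] = 3.70.
y₂ = 3.70 × 0.249 = 0.922 m.
Head loss: ΔE = (y₂ − y₁)³/(4y₁y₂) = (0.922 − 0.249)³/(4×0.249×0.922) = 0.304/0.918 = 0.332 m.
q = V₁·y₁ = 4.61 × 0.249 = 1.15 m²/s. Q = q·b = 1.15 × 12.2 = 14.0 m³/s. P = γ·Q·ΔE = 9.81 × 14.0 × 0.332 = 45.5 kW.

P = 45.5 kW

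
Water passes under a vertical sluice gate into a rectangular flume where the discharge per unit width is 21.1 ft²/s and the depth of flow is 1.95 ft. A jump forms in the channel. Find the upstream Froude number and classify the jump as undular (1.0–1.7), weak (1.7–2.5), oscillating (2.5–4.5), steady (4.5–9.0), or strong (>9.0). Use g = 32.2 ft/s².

V₁ = q/y₁ = 21.1/1.95 = 10.8 ft/s. Fr₁ = V₁/√(g·y₁) = 10.8/√(32.2×1.95) = 1.37.
Fr₁ = 1.37 lies in the undular range.

Fr₁ = 1.37; undular jump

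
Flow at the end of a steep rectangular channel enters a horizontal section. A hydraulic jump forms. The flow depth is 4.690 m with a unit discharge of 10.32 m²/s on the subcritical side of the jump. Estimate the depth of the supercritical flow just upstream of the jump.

V₂ = q/y₂ = 10.32/4.690 = 2.200 m/s; Fr₂ = V₂/√(g·y₂) = 0.3244.
The Bélanger relation is symmetric: y₁/y₂ = ½[√(1 + 8Fr₂²) − 1] = ½[√1.8419 − 1] = 0.1786.
y₁ = 0.1786 × 4.690 = 0.8376 m.

y₁ = 0.8376 m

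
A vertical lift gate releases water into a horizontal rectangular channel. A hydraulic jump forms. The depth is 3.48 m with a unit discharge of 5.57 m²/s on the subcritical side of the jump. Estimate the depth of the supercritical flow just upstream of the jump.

y₁ = 0.461 m

V₂ = q/y₂ = 5.57/3.48 = 1.60 m/s; Fr₂ = V₂/√(g·y₂) = 0.274.
Since the conjugate-depth ratio holds either way, y₁/y₂ = ½[√(1 + 8Fr₂²) − 1] = ½[√1.600 − 1] = 0.133.
y₁ = 0.133 × 3.48 = 0.461 m.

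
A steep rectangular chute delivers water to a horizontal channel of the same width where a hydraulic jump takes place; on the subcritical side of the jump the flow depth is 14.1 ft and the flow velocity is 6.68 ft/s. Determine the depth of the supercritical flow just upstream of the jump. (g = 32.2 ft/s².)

y₁ = 2.37 ft

Fr₂ = V₂/√(g·y₂) = 6.68/√(32.2×14.1) = 0.314.
Applying the sequent-depth relation in reverse, y₁/y₂ = ½[√(1 + 8Fr₂²) − 1] = ½[√1.786 − 1] = 0.168.
y₁ = 0.168 × 14.1 = 2.37 ft.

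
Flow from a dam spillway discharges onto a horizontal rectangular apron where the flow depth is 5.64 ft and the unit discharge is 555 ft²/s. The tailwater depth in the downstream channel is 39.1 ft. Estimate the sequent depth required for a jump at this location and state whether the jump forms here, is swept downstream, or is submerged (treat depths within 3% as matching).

y₂ = 55.5 ft; the jump is swept downstream

V₁ = q/y₁ = 555/5.64 = 98.4 ft/s. Fr₁ = V₁/√(g·y₁) = 98.4/√(32.2×5.64) = 7.30.
Sequent-depth ratio: y₂/y₁ = ½[√(1 + 8Fr₁²) − 1] = ½[√427.6 − 1] = 9.84.
y₂ = 9.84 × 5.64 = 55.5 ft.
Tailwater y_tw = 39.1 ft: y_tw < y₂, so the jump is swept downstream.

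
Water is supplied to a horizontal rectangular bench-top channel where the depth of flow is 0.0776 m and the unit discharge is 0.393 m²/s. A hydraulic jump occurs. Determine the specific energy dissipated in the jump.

V₁ = q/y₁ = 0.393/0.0776 = 5.06 m/s. Fr₁ = V₁/√(g·y₁) = 5.06/√(9.81×0.0776) = 5.80.
Conjugate-depth relation: y₂/y₁ = ½[√(1 + 8Fr₁²) − 1] = ½[√270.5 − 1] = 7.72.
y₂ = 7.72 × 0.0776 = 0.599 m.
V₂ = q/y₂ = 0.393/0.599 = 0.656 m/s. E₁ = y₁ + V₁²/2g = 1.38 m; E₂ = y₂ + V₂²/2g = 0.621 m. ΔE = E₁ − E₂ = 0.764 m.

ΔE = 0.764 m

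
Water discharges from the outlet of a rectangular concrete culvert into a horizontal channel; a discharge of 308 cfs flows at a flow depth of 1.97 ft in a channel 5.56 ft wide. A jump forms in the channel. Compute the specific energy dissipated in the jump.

q = Q/b = 308/5.56 = 55.4 ft²/s; V₁ = q/y₁ = 28.1 ft/s. Fr₁ = V₁/√(g·y₁) = 3.53.
Conjugate-depth relation: y₂/y₁ = ½[√(1 + 8Fr₁²) − 1] = ½[√100.7 − 1] = 4.52.
y₂ = 4.52 × 1.97 = 8.90 ft.
V₂ = q/y₂ = 55.4/8.90 = 6.22 ft/s. E₁ = y₁ + V₁²/2g = 14.2 ft; E₂ = y₂ + V₂²/2g = 9.50 ft. ΔE = E₁ − E₂ = 4.75 ft.

ΔE = 4.75 ft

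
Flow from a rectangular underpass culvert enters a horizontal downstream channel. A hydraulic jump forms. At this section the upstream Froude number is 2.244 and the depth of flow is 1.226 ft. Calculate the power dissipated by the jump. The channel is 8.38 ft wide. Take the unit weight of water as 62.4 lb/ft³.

Fr₁ = 2.244 (given).
From the momentum equation for a rectangular channel, y₂/y₁ = ½[√(1 + 8Fr₁²) − 1] = ½[√41.284 − 1] = 2.713.
y₂ = 2.713 × 1.226 = 3.326 ft.
V₁ = Fr₁·√(g·y₁) = 2.244×√(32.2×1.226) = 14.10 ft/s; q = V₁·y₁ = 17.29 ft²/s. V₂ = q/y₂ = 17.29/3.326 = 5.198 ft/s. E₁ = y₁ + V₁²/2g = 4.313 ft; E₂ = y₂ + V₂²/2g = 3.745 ft. ΔE = E₁ − E₂ = 0.5676 ft.
Q = q·b = 17.29 × 8.38 = 144.9 cfs. P = γ·Q·ΔE/550 = 62.4 × 144.9 × 0.5676 / 550 = 9.328 hp.

P = 9.328 hp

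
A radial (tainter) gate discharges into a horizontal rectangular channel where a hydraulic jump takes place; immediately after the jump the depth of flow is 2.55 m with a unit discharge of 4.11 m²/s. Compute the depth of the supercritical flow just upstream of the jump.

V₂ = q/y₂ = 4.11/2.55 = 1.61 m/s; Fr₂ = V₂/√(g·y₂) = 0.322.
Since the conjugate-depth ratio holds either way, y₁/y₂ = ½[√(1 + 8Fr₂²) − 1] = ½[√1.831 − 1] = 0.177.
y₁ = 0.177 × 2.55 = 0.450 m.

y₁ = 0.450 m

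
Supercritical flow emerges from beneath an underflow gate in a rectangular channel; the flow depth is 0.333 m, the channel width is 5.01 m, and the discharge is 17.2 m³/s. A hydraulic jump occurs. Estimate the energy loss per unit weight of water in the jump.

ΔE = 3.13 m

q = Q/b = 17.2/5.01 = 3.43 m²/s; V₁ = q/y₁ = 10.3 m/s. Fr₁ = V₁/√(g·y₁) = 5.70.
By Bélanger, y₂/y₁ = ½[√(1 + 8Fr₁²) − 1] = ½[√261.3 − 1] = 7.58.
y₂ = 7.58 × 0.333 = 2.52 m.
V₂ = q/y₂ = 3.43/2.52 = 1.36 m/s. E₁ = y₁ + V₁²/2g = 5.75 m; E₂ = y₂ + V₂²/2g = 2.62 m. ΔE = E₁ − E₂ = 3.13 m.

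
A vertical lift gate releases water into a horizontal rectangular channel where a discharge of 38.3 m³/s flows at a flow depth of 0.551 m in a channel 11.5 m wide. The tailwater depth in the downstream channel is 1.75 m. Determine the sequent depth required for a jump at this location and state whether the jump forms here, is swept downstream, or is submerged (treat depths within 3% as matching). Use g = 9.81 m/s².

q = Q/b = 38.3/11.5 = 3.33 m²/s; V₁ = q/y₁ = 6.04 m/s. Fr₁ = V₁/√(g·y₁) = 2.60.
By Bélanger, y₂/y₁ = ½[√(1 + 8Fr₁²) − 1] = ½[√55.07 − 1] = 3.21.
y₂ = 3.21 × 0.551 = 1.77 m.
Tailwater y_tw = 1.75 m: y_tw ≈ y₂, so the jump forms here.

y₂ = 1.77 m; the jump forms here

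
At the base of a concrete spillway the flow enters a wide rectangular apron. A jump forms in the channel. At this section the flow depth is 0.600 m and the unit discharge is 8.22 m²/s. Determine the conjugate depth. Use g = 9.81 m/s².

y₂ = 4.50 m

V₁ = q/y₁ = 8.22/0.600 = 13.7 m/s. Fr₁ = V₁/√(g·y₁) = 13.7/√(9.81×0.600) = 5.65.
By Bélanger, y₂/y₁ = ½[√(1 + 8Fr₁²) − 1] = ½[√256.1 − 1] = 7.50.
y₂ = 7.50 × 0.600 = 4.50 m.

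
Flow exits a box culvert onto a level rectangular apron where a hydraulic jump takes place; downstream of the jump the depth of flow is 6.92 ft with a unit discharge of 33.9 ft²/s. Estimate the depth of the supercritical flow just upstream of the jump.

V₂ = q/y₂ = 33.9/6.92 = 4.90 ft/s; Fr₂ = V₂/√(g·y₂) = 0.328.
The Bélanger relation is symmetric: y₁/y₂ = ½[√(1 + 8Fr₂²) − 1] = ½[√1.862 − 1] = 0.182.
y₁ = 0.182 × 6.92 = 1.26 ft.

y₁ = 1.26 ft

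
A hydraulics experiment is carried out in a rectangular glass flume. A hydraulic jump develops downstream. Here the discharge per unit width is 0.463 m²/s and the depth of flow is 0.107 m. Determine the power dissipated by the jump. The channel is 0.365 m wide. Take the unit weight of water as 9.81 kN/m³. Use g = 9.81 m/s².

V₁ = q/y₁ = 0.463/0.107 = 4.33 m/s. Fr₁ = V₁/√(g·y₁) = 4.33/√(9.81×0.107) = 4.22.
By Bélanger, y₂/y₁ = ½[√(1 + 8Fr₁²) − 1] = ½[√143.7 − 1] = 5.49.
y₂ = 5.49 × 0.107 = 0.588 m.
Head loss: ΔE = (y₂ − y₁)³/(4y₁y₂) = (0.588 − 0.107)³/(4×0.107×0.588) = 0.111/0.252 = 0.442 m.
Q = q·b = 0.463 × 0.365 = 0.169 m³/s. P = γ·Q·ΔE = 9.81 × 0.169 × 0.442 = 0.733 kW.

P = 0.733 kW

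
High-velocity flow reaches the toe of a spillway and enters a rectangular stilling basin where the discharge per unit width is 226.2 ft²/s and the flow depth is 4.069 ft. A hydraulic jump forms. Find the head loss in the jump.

V₁ = q/y₁ = 226.2/4.069 = 55.59 ft/s. Fr₁ = V₁/√(g·y₁) = 55.59/√(32.2×4.069) = 4.857.
By Bélanger, y₂/y₁ = ½[√(1 + 8Fr₁²) − 1] = ½[√189.69 − 1] = 6.386.
y₂ = 6.386 × 4.069 = 25.99 ft.
Head loss: ΔE = (y₂ − y₁)³/(4y₁y₂) = (25.99 − 4.069)³/(4×4.069×25.99) = 10529/423.0 = 24.89 ft.

ΔE = 24.89 ft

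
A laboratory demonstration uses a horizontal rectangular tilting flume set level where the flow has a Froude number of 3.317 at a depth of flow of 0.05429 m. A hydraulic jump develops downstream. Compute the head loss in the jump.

Fr₁ = 3.317 (given).
From the momentum equation for a rectangular channel, y₂/y₁ = ½[√(1 + 8Fr₁²) − 1] = ½[√89.020 − 1] = 4.218.
y₂ = 4.218 × 0.05429 = 0.2290 m.
V₁ = Fr₁·√(g·y₁) = 3.317×√(9.81×0.05429) = 2.421 m/s; q = V₁·y₁ = 0.1314 m²/s. V₂ = q/y₂ = 0.1314/0.2290 = 0.5740 m/s. E₁ = y₁ + V₁²/2g = 0.3530 m; E₂ = y₂ + V₂²/2g = 0.2458 m. ΔE = E₁ − E₂ = 0.1072 m.

ΔE = 0.1072 m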